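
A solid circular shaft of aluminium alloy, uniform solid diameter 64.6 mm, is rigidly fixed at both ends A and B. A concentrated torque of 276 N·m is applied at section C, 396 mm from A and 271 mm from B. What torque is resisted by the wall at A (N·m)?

With uniform GJ and both ends fixed, compatibility θ_AC = θ_CB gives T_A·a = T_B·b, together with T_A + T_B = T₀.
T_A = T₀·b/(a+b) = 276.0·271/667.0 = 112.1 N·m; T_B = 163.9 N·m.

112 N·m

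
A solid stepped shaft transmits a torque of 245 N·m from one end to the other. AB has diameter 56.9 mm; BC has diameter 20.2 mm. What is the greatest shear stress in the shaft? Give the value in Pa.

Under the same torque, τ_max = 16T/(πd³) is largest where d is smallest — segment BC (d = 20.2 mm).
τ_max = 16·245.0/(π·(0.0202)³) = 1.514×10^8 Pa.

1.51e8 Pa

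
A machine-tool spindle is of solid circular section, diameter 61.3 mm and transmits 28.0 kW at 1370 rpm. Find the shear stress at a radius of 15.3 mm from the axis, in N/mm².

2.15 N/mm²

ω = 2π·1370/60 = 143.5 rad/s, so T = P/ω = 28.0×10³ / 143.5 = 195.2 N·m.
J = πd⁴/32 = π(0.0613)⁴/32 = 1.386×10^-6 m⁴.
Shear stress varies linearly with radius: τ = T·r/J = 195.2 × 0.0153 / 1.386×10^-6 = 2.154×10^6 Pa.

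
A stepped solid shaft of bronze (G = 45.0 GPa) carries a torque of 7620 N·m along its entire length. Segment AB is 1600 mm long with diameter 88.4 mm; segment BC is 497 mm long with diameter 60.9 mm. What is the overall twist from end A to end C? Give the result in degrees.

6.16°

J_AB = π(0.0884)⁴/32 = 6.00×10^-6 m⁴; J_BC = π(0.0609)⁴/32 = 1.35×10^-6 m⁴.
θ = (T/G)·Σ L_i/J_i = (7620/45.0×10⁹)·(1.60/6.00×10^-6 + 0.497/1.35×10^-6) = 0.1075 rad.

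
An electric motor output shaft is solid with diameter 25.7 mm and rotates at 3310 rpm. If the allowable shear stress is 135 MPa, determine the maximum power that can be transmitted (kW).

J = πd⁴/32 = π(0.0257)⁴/32 = 4.283×10^-8 m⁴.
T_max = τ_allow·J/r = 1.35×10^8 × 4.283×10^-8 / 0.0129 = 449.9 N·m.
ω = 2π·3310/60 = 346.6 rad/s, so P_max = T_max·ω = 1.560×10^5 W.

156 kW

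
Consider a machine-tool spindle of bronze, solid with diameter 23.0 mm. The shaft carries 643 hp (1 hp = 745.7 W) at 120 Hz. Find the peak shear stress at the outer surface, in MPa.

266 MPa

ω = 2π·120 = 754.0 rad/s, so T = P/ω = 643×745.7 / 754.0 = 635.9 N·m.
J = πd⁴/32 = π(0.0230)⁴/32 = 2.747×10^-8 m⁴.
τ_max = T·r/J = 635.9 × 0.0115 / 2.747×10^-8 = 2.662×10^8 Pa.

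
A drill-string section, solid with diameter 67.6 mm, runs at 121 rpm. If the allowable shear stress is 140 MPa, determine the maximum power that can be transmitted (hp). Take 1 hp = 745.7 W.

J = πd⁴/32 = π(0.0676)⁴/32 = 2.050×10^-6 m⁴.
T_max = τ_allow·J/r = 1.40×10^8 × 2.050×10^-6 / 0.0338 = 8492 N·m.
ω = 2π·121/60 = 12.67 rad/s, so P_max = T_max·ω = 1.076×10^5 W.

144 hp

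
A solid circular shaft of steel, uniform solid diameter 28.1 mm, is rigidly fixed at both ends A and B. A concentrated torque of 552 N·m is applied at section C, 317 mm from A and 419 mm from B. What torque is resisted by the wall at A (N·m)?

314 N·m

With uniform GJ and both ends fixed, compatibility θ_AC = θ_CB gives T_A·a = T_B·b, together with T_A + T_B = T₀.
T_A = T₀·b/(a+b) = 552.0·419/736.0 = 314.2 N·m; T_B = 237.8 N·m.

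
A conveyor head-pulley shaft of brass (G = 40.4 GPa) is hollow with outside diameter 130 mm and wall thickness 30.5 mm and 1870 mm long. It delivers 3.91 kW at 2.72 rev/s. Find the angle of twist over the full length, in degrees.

0.0235°

ω = 2π·2.72 = 17.09 rad/s, so T = P/ω = 3.91×10³ / 17.09 = 228.8 N·m.
J = π(d_o⁴ − d_i⁴)/32 = π(0.130⁴ − 0.0690⁴)/32 = 2.581×10^-5 m⁴.
θ = T·L/(G·J) = 228.8 × 1.87 / (40.4×10⁹ × 2.581×10^-5) = 4.102×10^-4 rad.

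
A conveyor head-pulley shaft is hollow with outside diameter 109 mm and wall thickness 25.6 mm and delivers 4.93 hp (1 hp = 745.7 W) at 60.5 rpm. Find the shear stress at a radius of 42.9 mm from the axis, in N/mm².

1.95 N/mm²

ω = 2π·60.5/60 = 6.336 rad/s, so T = P/ω = 4.93×745.7 / 6.336 = 580.3 N·m.
J = π(d_o⁴ − d_i⁴)/32 = π(0.109⁴ − 0.0578⁴)/32 = 1.276×10^-5 m⁴.
Shear stress varies linearly with radius: τ = T·r/J = 580.3 × 0.0429 / 1.276×10^-5 = 1.951×10^6 Pa.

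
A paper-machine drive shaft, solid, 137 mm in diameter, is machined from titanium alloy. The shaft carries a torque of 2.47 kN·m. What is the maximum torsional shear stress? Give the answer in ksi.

0.710 ksi

J = πd⁴/32 = π(0.137)⁴/32 = 3.458×10^-5 m⁴.
τ_max = T·r/J = 2470 × 0.0685 / 3.458×10^-5 = 4.892×10^6 Pa.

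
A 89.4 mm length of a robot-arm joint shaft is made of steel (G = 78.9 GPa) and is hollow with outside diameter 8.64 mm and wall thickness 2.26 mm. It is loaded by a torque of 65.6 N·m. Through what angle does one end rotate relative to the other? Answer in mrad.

143 mrad

J = π(d_o⁴ − d_i⁴)/32 = π(0.00864⁴ − 0.00412⁴)/32 = 5.188×10^-10 m⁴.
θ = T·L/(G·J) = 65.60 × 0.0894 / (78.9×10⁹ × 5.188×10^-10) = 0.1433 rad.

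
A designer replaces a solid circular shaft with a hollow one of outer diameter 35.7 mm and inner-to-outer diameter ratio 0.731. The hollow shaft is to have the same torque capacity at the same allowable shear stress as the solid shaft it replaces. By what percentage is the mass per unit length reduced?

41.7 %

Equal τ_max and T ⇒ the solid shaft needs d_s³ = d_o³(1−k⁴), so d_s = 35.7·(1−0.731⁴)^(1/3) = 31.91 mm.
Area ratio A_h/A_s = d_o²(1−k²)/d_s² = (1−k²)/(1−k⁴)^(2/3) = 0.5826.
Mass saving = 1 − 0.5826 = 41.7 %.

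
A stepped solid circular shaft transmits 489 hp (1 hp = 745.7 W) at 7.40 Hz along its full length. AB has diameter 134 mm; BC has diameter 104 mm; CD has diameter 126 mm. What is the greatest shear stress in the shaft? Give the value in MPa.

35.5 MPa

ω = 2π·7.40 = 46.50 rad/s, so T = P/ω = 489×745.7 / 46.50 = 7843 N·m.
Under the same torque, τ_max = 16T/(πd³) is largest where d is smallest — segment BC (d = 104 mm).
τ_max = 16·7843/(π·(0.104)³) = 3.551×10^7 Pa.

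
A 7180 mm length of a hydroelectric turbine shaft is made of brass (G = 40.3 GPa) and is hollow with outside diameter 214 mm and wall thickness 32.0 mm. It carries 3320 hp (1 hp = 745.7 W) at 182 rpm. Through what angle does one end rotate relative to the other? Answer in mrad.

ω = 2π·182/60 = 19.06 rad/s, so T = P/ω = 3320×745.7 / 19.06 = 129900 N·m.
J = π(d_o⁴ − d_i⁴)/32 = π(0.214⁴ − 0.150⁴)/32 = 1.562×10^-4 m⁴.
θ = T·L/(G·J) = 129900 × 7.18 / (40.3×10⁹ × 1.562×10^-4) = 0.1482 rad.

148 mrad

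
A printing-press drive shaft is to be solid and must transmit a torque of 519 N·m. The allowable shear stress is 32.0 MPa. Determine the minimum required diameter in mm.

For a solid shaft τ_max = 16T/(πd³), so d = (16T/(π τ_allow))^(1/3) = (16·519.0/(π·3.20×10^7))^(1/3) = 0.04355 m.

43.6 mm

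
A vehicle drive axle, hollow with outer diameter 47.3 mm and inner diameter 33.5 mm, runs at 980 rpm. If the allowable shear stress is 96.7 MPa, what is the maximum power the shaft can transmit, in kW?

154 kW

J = π(d_o⁴ − d_i⁴)/32 = π(0.0473⁴ − 0.0335⁴)/32 = 3.678×10^-7 m⁴.
T_max = τ_allow·J/r = 9.67×10^7 × 3.678×10^-7 / 0.0236 = 1504 N·m.
ω = 2π·980/60 = 102.6 rad/s, so P_max = T_max·ω = 1.543×10^5 W.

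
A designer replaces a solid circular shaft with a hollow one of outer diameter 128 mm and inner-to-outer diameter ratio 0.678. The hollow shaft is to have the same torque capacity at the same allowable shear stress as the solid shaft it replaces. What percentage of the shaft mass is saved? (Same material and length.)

36.7 %

Equal τ_max and T ⇒ the solid shaft needs d_s³ = d_o³(1−k⁴), so d_s = 128·(1−0.678⁴)^(1/3) = 118.3 mm.
Area ratio A_h/A_s = d_o²(1−k²)/d_s² = (1−k²)/(1−k⁴)^(2/3) = 0.6330.
Mass saving = 1 − 0.6330 = 36.7 %.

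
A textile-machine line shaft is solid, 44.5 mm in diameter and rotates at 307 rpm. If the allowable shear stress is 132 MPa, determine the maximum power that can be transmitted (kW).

73.4 kW

J = πd⁴/32 = π(0.0445)⁴/32 = 3.850×10^-7 m⁴.
T_max = τ_allow·J/r = 1.32×10^8 × 3.850×10^-7 / 0.0222 = 2284 N·m.
ω = 2π·307/60 = 32.15 rad/s, so P_max = T_max·ω = 7.343×10^4 W.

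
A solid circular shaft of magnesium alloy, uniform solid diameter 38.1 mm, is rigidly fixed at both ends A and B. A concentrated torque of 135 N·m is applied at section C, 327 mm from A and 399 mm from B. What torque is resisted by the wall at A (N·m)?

With uniform GJ and both ends fixed, compatibility θ_AC = θ_CB gives T_A·a = T_B·b, together with T_A + T_B = T₀.
T_A = T₀·b/(a+b) = 135.0·399/726.0 = 74.19 N·m; T_B = 60.81 N·m.

74.2 N·m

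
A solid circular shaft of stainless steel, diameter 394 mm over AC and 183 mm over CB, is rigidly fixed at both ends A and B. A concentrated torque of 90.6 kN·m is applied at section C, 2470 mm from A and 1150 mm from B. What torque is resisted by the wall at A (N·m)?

82400 N·m

Compatibility: T_A·a/J_AC = T_B·b/J_CB with T_A + T_B = T₀.
J_AC = 2.37×10^-3 m⁴, J_CB = 1.10×10^-4 m⁴, so T_A = T₀·(J_AC/a)/((J_AC/a)+(J_CB/b)) = 82370 N·m, T_B = 8233 N·m.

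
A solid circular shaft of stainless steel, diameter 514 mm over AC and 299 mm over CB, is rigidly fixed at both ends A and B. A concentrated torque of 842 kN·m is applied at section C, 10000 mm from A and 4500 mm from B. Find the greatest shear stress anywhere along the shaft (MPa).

32.5 MPa

Compatibility: T_A·a/J_AC = T_B·b/J_CB with T_A + T_B = T₀.
J_AC = 6.85×10^-3 m⁴, J_CB = 7.85×10^-4 m⁴, so T_A = T₀·(J_AC/a)/((J_AC/a)+(J_CB/b)) = 671200 N·m, T_B = 170800 N·m.
τ in each portion: τ_AC = 2.52×10^7 Pa, τ_CB = 3.25×10^7 Pa; maximum is in CB.
τ_max = T_CB·r/J = 170800·0.149/7.85×10^-4 = 3.254×10^7 Pa.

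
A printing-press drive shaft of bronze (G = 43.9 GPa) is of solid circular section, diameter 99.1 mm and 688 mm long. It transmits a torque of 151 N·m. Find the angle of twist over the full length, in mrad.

J = πd⁴/32 = π(0.0991)⁴/32 = 9.469×10^-6 m⁴.
θ = T·L/(G·J) = 151.0 × 0.688 / (43.9×10⁹ × 9.469×10^-6) = 2.499×10^-4 rad.

0.250 mrad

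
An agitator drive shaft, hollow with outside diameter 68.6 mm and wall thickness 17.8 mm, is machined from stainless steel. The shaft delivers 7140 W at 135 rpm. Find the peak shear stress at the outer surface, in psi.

ω = 2π·135/60 = 14.14 rad/s, so T = P/ω = 7140 / 14.14 = 505.1 N·m.
J = π(d_o⁴ − d_i⁴)/32 = π(0.0686⁴ − 0.0330⁴)/32 = 2.058×10^-6 m⁴.
τ_max = T·r/J = 505.1 × 0.0343 / 2.058×10^-6 = 8.419×10^6 Pa.

1220 psi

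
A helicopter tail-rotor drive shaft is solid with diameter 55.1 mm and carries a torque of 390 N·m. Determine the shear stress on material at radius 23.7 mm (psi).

1480 psi

J = πd⁴/32 = π(0.0551)⁴/32 = 9.049×10^-7 m⁴.
Shear stress varies linearly with radius: τ = T·r/J = 390.0 × 0.0237 / 9.049×10^-7 = 1.021×10^7 Pa.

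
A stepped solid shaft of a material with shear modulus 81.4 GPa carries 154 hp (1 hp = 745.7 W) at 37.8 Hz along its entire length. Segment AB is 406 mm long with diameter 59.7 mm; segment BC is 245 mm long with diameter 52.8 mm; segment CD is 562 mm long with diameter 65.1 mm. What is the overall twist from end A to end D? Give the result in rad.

ω = 2π·37.8 = 237.5 rad/s, so T = P/ω = 154×745.7 / 237.5 = 483.5 N·m.
J_AB = π(0.0597)⁴/32 = 1.25×10^-6 m⁴; J_BC = π(0.0528)⁴/32 = 7.63×10^-7 m⁴; J_CD = π(0.0651)⁴/32 = 1.76×10^-6 m⁴.
θ = (T/G)·Σ L_i/J_i = (483.5/81.4×10⁹)·(0.406/1.25×10^-6 + 0.245/7.63×10^-7 + 0.562/1.76×10^-6) = 5.734×10^-3 rad.

0.00573 rad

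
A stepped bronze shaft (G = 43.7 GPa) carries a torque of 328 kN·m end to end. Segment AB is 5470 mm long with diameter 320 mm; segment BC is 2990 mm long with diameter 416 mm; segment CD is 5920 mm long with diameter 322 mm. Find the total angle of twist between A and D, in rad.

J_AB = π(0.320)⁴/32 = 1.03×10^-3 m⁴; J_BC = π(0.416)⁴/32 = 2.94×10^-3 m⁴; J_CD = π(0.322)⁴/32 = 1.06×10^-3 m⁴.
θ = (T/G)·Σ L_i/J_i = (328000/43.7×10⁹)·(5.47/1.03×10^-3 + 2.99/2.94×10^-3 + 5.92/1.06×10^-3) = 0.08962 rad.

0.0896 rad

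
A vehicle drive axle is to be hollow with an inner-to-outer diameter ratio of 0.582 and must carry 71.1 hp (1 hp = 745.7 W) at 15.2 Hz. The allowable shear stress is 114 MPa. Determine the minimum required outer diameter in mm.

ω = 2π·15.2 = 95.50 rad/s, so T = P/ω = 71.1×745.7 / 95.50 = 555.1 N·m.
For a hollow shaft with d_i/d_o = 0.582: τ_max = 16T/(π d_o³ (1−k⁴)), so d_o = [16T/(π τ_allow (1−k⁴))]^(1/3) = [16·555.1/(π·1.14×10^8·0.8853)]^(1/3) = 0.03037 m.

30.4 mm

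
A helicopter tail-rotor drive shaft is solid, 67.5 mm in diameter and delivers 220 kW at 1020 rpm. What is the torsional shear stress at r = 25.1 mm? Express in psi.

ω = 2π·1020/60 = 106.8 rad/s, so T = P/ω = 220×10³ / 106.8 = 2060 N·m.
J = πd⁴/32 = π(0.0675)⁴/32 = 2.038×10^-6 m⁴.
Shear stress varies linearly with radius: τ = T·r/J = 2060 × 0.0251 / 2.038×10^-6 = 2.537×10^7 Pa.

3680 psi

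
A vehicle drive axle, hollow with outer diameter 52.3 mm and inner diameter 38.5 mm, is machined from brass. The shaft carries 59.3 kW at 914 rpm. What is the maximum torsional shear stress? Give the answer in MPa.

ω = 2π·914/60 = 95.71 rad/s, so T = P/ω = 59.3×10³ / 95.71 = 619.6 N·m.
J = π(d_o⁴ − d_i⁴)/32 = π(0.0523⁴ − 0.0385⁴)/32 = 5.188×10^-7 m⁴.
τ_max = T·r/J = 619.6 × 0.0261 / 5.188×10^-7 = 3.123×10^7 Pa.

31.2 MPa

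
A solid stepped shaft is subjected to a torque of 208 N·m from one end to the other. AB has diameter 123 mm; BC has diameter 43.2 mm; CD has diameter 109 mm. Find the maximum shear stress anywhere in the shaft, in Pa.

Under the same torque, τ_max = 16T/(πd³) is largest where d is smallest — segment BC (d = 43.2 mm).
τ_max = 16·208.0/(π·(0.0432)³) = 1.314×10^7 Pa.

1.31e7 Pa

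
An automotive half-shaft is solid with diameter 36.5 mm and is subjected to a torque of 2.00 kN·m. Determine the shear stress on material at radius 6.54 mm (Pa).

7.51e7 Pa

J = πd⁴/32 = π(0.0365)⁴/32 = 1.742×10^-7 m⁴.
Shear stress varies linearly with radius: τ = T·r/J = 2000 × 0.00654 / 1.742×10^-7 = 7.506×10^7 Pa.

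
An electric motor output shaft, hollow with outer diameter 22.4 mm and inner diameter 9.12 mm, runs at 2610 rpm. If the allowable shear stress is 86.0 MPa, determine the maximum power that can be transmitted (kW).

50.4 kW

J = π(d_o⁴ − d_i⁴)/32 = π(0.0224⁴ − 0.00912⁴)/32 = 2.404×10^-8 m⁴.
T_max = τ_allow·J/r = 8.60×10^7 × 2.404×10^-8 / 0.0112 = 184.6 N·m.
ω = 2π·2610/60 = 273.3 rad/s, so P_max = T_max·ω = 5.045×10^4 W.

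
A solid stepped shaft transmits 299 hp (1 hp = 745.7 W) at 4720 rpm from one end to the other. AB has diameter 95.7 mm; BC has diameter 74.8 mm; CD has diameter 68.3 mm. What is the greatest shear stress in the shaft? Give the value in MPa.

7.21 MPa

ω = 2π·4720/60 = 494.3 rad/s, so T = P/ω = 299×745.7 / 494.3 = 451.1 N·m.
Under the same torque, τ_max = 16T/(πd³) is largest where d is smallest — segment CD (d = 68.3 mm).
τ_max = 16·451.1/(π·(0.0683)³) = 7.211×10^6 Pa.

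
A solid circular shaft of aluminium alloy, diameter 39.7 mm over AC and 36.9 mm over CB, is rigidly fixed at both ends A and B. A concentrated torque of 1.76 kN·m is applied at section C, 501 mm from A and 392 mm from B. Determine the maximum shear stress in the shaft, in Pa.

8.71e7 Pa

Compatibility: T_A·a/J_AC = T_B·b/J_CB with T_A + T_B = T₀.
J_AC = 2.44×10^-7 m⁴, J_CB = 1.82×10^-7 m⁴, so T_A = T₀·(J_AC/a)/((J_AC/a)+(J_CB/b)) = 900.8 N·m, T_B = 859.2 N·m.
τ in each portion: τ_AC = 7.33×10^7 Pa, τ_CB = 8.71×10^7 Pa; maximum is in CB.
τ_max = T_CB·r/J = 859.2·0.0184/1.82×10^-7 = 8.710×10^7 Pa.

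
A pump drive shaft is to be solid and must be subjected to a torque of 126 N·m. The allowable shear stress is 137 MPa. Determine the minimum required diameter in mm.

16.7 mm

For a solid shaft τ_max = 16T/(πd³), so d = (16T/(π τ_allow))^(1/3) = (16·126.0/(π·1.37×10^8))^(1/3) = 0.01673 m.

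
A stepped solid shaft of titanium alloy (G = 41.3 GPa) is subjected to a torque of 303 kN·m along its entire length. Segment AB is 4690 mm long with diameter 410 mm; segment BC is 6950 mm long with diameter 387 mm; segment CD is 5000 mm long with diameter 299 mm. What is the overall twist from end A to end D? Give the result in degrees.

4.72°

J_AB = π(0.410)⁴/32 = 2.77×10^-3 m⁴; J_BC = π(0.387)⁴/32 = 2.20×10^-3 m⁴; J_CD = π(0.299)⁴/32 = 7.85×10^-4 m⁴.
θ = (T/G)·Σ L_i/J_i = (303000/41.3×10⁹)·(4.69/2.77×10^-3 + 6.95/2.20×10^-3 + 5.00/7.85×10^-4) = 0.08231 rad.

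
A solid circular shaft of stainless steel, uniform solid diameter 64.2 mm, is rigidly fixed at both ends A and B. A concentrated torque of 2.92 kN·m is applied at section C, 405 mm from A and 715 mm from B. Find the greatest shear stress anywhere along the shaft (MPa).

35.9 MPa

With uniform GJ and both ends fixed, compatibility θ_AC = θ_CB gives T_A·a = T_B·b, together with T_A + T_B = T₀.
T_A = T₀·b/(a+b) = 2920·715/1120 = 1864 N·m; T_B = 1056 N·m.
τ in each portion: τ_AC = 3.59×10^7 Pa, τ_CB = 2.03×10^7 Pa; maximum is in AC.
τ_max = T_AC·r/J = 1864·0.0321/1.67×10^-6 = 3.588×10^7 Pa.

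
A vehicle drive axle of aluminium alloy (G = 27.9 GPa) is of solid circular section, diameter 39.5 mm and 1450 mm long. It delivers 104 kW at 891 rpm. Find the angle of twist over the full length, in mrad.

242 mrad

ω = 2π·891/60 = 93.31 rad/s, so T = P/ω = 104×10³ / 93.31 = 1115 N·m.
J = πd⁴/32 = π(0.0395)⁴/32 = 2.390×10^-7 m⁴.
θ = T·L/(G·J) = 1115 × 1.45 / (27.9×10⁹ × 2.390×10^-7) = 0.2424 rad.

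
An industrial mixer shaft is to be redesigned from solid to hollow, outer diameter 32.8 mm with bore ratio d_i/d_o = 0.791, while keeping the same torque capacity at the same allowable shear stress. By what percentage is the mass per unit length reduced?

Equal τ_max and T ⇒ the solid shaft needs d_s³ = d_o³(1−k⁴), so d_s = 32.8·(1−0.791⁴)^(1/3) = 27.79 mm.
Area ratio A_h/A_s = d_o²(1−k²)/d_s² = (1−k²)/(1−k⁴)^(2/3) = 0.5213.
Mass saving = 1 − 0.5213 = 47.9 %.

47.9 %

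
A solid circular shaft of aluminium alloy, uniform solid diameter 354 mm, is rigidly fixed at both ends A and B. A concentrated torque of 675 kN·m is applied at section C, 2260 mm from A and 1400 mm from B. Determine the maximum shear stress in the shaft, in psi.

6940 psi

With uniform GJ and both ends fixed, compatibility θ_AC = θ_CB gives T_A·a = T_B·b, together with T_A + T_B = T₀.
T_A = T₀·b/(a+b) = 675000·1400/3660 = 258200 N·m; T_B = 416800 N·m.
τ in each portion: τ_AC = 2.96×10^7 Pa, τ_CB = 4.79×10^7 Pa; maximum is in CB.
τ_max = T_CB·r/J = 416800·0.177/1.54×10^-3 = 4.785×10^7 Pa.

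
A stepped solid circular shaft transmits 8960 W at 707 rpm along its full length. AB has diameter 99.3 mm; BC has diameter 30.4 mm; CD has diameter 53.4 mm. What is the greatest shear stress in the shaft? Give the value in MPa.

21.9 MPa

ω = 2π·707/60 = 74.04 rad/s, so T = P/ω = 8960 / 74.04 = 121.0 N·m.
Under the same torque, τ_max = 16T/(πd³) is largest where d is smallest — segment BC (d = 30.4 mm).
τ_max = 16·121.0/(π·(0.0304)³) = 2.194×10^7 Pa.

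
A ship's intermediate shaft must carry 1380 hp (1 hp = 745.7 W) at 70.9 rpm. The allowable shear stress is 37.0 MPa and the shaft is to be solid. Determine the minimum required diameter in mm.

ω = 2π·70.9/60 = 7.425 rad/s, so T = P/ω = 1380×745.7 / 7.425 = 138600 N·m.
For a solid shaft τ_max = 16T/(πd³), so d = (16T/(π τ_allow))^(1/3) = (16·138600/(π·3.70×10^7))^(1/3) = 0.2672 m.

267 mm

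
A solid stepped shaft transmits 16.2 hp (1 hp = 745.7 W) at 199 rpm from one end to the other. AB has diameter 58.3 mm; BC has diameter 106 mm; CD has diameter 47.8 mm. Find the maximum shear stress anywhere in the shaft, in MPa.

ω = 2π·199/60 = 20.84 rad/s, so T = P/ω = 16.2×745.7 / 20.84 = 579.7 N·m.
Under the same torque, τ_max = 16T/(πd³) is largest where d is smallest — segment CD (d = 47.8 mm).
τ_max = 16·579.7/(π·(0.0478)³) = 2.703×10^7 Pa.

27.0 MPa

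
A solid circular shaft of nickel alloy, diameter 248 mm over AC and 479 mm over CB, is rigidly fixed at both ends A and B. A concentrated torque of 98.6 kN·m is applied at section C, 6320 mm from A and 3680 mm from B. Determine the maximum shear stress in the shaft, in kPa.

Compatibility: T_A·a/J_AC = T_B·b/J_CB with T_A + T_B = T₀.
J_AC = 3.71×10^-4 m⁴, J_CB = 5.17×10^-3 m⁴, so T_A = T₀·(J_AC/a)/((J_AC/a)+(J_CB/b)) = 3960 N·m, T_B = 94640 N·m.
τ in each portion: τ_AC = 1.32×10^6 Pa, τ_CB = 4.39×10^6 Pa; maximum is in CB.
τ_max = T_CB·r/J = 94640·0.239/5.17×10^-3 = 4.386×10^6 Pa.

4390 kPa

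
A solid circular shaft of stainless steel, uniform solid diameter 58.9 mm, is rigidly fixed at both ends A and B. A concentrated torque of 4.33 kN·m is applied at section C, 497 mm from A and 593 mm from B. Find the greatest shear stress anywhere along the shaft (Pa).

5.87e7 Pa

With uniform GJ and both ends fixed, compatibility θ_AC = θ_CB gives T_A·a = T_B·b, together with T_A + T_B = T₀.
T_A = T₀·b/(a+b) = 4330·593/1090 = 2356 N·m; T_B = 1974 N·m.
τ in each portion: τ_AC = 5.87×10^7 Pa, τ_CB = 4.92×10^7 Pa; maximum is in AC.
τ_max = T_AC·r/J = 2356·0.0295/1.18×10^-6 = 5.871×10^7 Pa.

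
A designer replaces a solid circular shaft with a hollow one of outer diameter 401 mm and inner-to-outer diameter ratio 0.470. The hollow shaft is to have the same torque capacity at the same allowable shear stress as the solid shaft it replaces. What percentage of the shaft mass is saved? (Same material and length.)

19.4 %

Equal τ_max and T ⇒ the solid shaft needs d_s³ = d_o³(1−k⁴), so d_s = 401·(1−0.470⁴)^(1/3) = 394.4 mm.
Area ratio A_h/A_s = d_o²(1−k²)/d_s² = (1−k²)/(1−k⁴)^(2/3) = 0.8055.
Mass saving = 1 − 0.8055 = 19.4 %.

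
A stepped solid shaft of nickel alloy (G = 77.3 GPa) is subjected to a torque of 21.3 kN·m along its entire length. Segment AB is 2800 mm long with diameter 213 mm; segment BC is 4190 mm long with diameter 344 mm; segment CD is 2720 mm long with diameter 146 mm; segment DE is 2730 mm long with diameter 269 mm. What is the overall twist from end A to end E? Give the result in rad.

0.0229 rad

J_AB = π(0.213)⁴/32 = 2.02×10^-4 m⁴; J_BC = π(0.344)⁴/32 = 1.37×10^-3 m⁴; J_CD = π(0.146)⁴/32 = 4.46×10^-5 m⁴; J_DE = π(0.269)⁴/32 = 5.14×10^-4 m⁴.
θ = (T/G)·Σ L_i/J_i = (21300/77.3×10⁹)·(2.80/2.02×10^-4 + 4.19/1.37×10^-3 + 2.72/4.46×10^-5 + 2.73/5.14×10^-4) = 0.02292 rad.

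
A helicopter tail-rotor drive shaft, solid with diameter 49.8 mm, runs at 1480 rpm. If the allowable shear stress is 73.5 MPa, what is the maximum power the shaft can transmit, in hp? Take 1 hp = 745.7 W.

370 hp

J = πd⁴/32 = π(0.0498)⁴/32 = 6.038×10^-7 m⁴.
T_max = τ_allow·J/r = 7.35×10^7 × 6.038×10^-7 / 0.0249 = 1782 N·m.
ω = 2π·1480/60 = 155.0 rad/s, so P_max = T_max·ω = 2.762×10^5 W.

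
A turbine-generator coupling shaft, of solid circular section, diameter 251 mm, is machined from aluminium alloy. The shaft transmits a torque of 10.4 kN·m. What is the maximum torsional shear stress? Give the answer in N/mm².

J = πd⁴/32 = π(0.251)⁴/32 = 3.897×10^-4 m⁴.
τ_max = T·r/J = 10400 × 0.126 / 3.897×10^-4 = 3.350×10^6 Pa.

3.35 N/mm²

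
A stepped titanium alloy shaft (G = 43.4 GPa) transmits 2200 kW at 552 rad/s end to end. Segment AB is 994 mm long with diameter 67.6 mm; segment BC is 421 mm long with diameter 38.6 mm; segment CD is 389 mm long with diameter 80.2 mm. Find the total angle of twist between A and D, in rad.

ω = 552 rad/s, so T = P/ω = 2200×10³ / 552.0 = 3986 N·m.
J_AB = π(0.0676)⁴/32 = 2.05×10^-6 m⁴; J_BC = π(0.0386)⁴/32 = 2.18×10^-7 m⁴; J_CD = π(0.0802)⁴/32 = 4.06×10^-6 m⁴.
θ = (T/G)·Σ L_i/J_i = (3986/43.4×10⁹)·(0.994/2.05×10^-6 + 0.421/2.18×10^-7 + 0.389/4.06×10^-6) = 0.2307 rad.

0.231 rad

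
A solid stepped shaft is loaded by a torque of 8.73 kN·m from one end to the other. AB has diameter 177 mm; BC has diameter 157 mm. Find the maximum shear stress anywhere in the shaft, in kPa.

11500 kPa

Under the same torque, τ_max = 16T/(πd³) is largest where d is smallest — segment BC (d = 157 mm).
τ_max = 16·8730/(π·(0.157)³) = 1.149×10^7 Pa.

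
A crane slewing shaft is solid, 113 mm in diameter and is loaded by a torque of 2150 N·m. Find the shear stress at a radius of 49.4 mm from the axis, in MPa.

6.64 MPa

J = πd⁴/32 = π(0.113)⁴/32 = 1.601×10^-5 m⁴.
Shear stress varies linearly with radius: τ = T·r/J = 2150 × 0.0494 / 1.601×10^-5 = 6.635×10^6 Pa.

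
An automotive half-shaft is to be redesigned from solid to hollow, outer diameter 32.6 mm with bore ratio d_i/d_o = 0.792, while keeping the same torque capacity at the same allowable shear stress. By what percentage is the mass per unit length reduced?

48.0 %

Equal τ_max and T ⇒ the solid shaft needs d_s³ = d_o³(1−k⁴), so d_s = 32.6·(1−0.792⁴)^(1/3) = 27.60 mm.
Area ratio A_h/A_s = d_o²(1−k²)/d_s² = (1−k²)/(1−k⁴)^(2/3) = 0.5202.
Mass saving = 1 − 0.5202 = 48.0 %.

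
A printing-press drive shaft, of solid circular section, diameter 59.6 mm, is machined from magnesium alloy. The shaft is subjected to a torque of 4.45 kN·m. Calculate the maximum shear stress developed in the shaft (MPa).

J = πd⁴/32 = π(0.0596)⁴/32 = 1.239×10^-6 m⁴.
τ_max = T·r/J = 4450 × 0.0298 / 1.239×10^-6 = 1.071×10^8 Pa.

107 MPa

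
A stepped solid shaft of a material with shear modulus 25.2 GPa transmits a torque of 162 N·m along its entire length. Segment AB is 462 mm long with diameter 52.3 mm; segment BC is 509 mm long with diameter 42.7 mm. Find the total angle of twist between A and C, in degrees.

J_AB = π(0.0523)⁴/32 = 7.35×10^-7 m⁴; J_BC = π(0.0427)⁴/32 = 3.26×10^-7 m⁴.
θ = (T/G)·Σ L_i/J_i = (162.0/25.2×10⁹)·(0.462/7.35×10^-7 + 0.509/3.26×10^-7) = 0.01407 rad.

0.806°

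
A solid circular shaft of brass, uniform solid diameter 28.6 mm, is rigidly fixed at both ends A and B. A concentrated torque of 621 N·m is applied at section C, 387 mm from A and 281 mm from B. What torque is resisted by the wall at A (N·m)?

With uniform GJ and both ends fixed, compatibility θ_AC = θ_CB gives T_A·a = T_B·b, together with T_A + T_B = T₀.
T_A = T₀·b/(a+b) = 621.0·281/668.0 = 261.2 N·m; T_B = 359.8 N·m.

261 N·m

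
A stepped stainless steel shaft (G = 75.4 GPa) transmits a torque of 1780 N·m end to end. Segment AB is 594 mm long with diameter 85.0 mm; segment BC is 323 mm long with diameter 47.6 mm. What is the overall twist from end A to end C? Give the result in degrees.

J_AB = π(0.0850)⁴/32 = 5.12×10^-6 m⁴; J_BC = π(0.0476)⁴/32 = 5.04×10^-7 m⁴.
θ = (T/G)·Σ L_i/J_i = (1780/75.4×10⁹)·(0.594/5.12×10^-6 + 0.323/5.04×10^-7) = 0.01787 rad.

1.02°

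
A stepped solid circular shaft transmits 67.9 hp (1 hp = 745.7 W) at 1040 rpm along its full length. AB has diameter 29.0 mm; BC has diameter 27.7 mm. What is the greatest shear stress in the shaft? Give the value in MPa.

111 MPa

ω = 2π·1040/60 = 108.9 rad/s, so T = P/ω = 67.9×745.7 / 108.9 = 464.9 N·m.
Under the same torque, τ_max = 16T/(πd³) is largest where d is smallest — segment BC (d = 27.7 mm).
τ_max = 16·464.9/(π·(0.0277)³) = 1.114×10^8 Pa.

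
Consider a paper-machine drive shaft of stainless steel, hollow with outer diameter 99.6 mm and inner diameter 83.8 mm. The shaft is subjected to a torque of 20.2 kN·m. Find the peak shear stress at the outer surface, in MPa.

J = π(d_o⁴ − d_i⁴)/32 = π(0.0996⁴ − 0.0838⁴)/32 = 4.820×10^-6 m⁴.
τ_max = T·r/J = 20200 × 0.0498 / 4.820×10^-6 = 2.087×10^8 Pa.

209 MPa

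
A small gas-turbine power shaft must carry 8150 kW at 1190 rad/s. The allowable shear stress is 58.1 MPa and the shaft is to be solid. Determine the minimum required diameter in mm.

84.4 mm

ω = 1190 rad/s, so T = P/ω = 8150×10³ / 1190 = 6849 N·m.
For a solid shaft τ_max = 16T/(πd³), so d = (16T/(π τ_allow))^(1/3) = (16·6849/(π·5.81×10^7))^(1/3) = 0.08436 m.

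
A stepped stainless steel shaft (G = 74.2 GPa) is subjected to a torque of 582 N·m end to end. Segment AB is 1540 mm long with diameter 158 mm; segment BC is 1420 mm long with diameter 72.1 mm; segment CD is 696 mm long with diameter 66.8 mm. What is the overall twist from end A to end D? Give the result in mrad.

J_AB = π(0.158)⁴/32 = 6.12×10^-5 m⁴; J_BC = π(0.0721)⁴/32 = 2.65×10^-6 m⁴; J_CD = π(0.0668)⁴/32 = 1.95×10^-6 m⁴.
θ = (T/G)·Σ L_i/J_i = (582.0/74.2×10⁹)·(1.54/6.12×10^-5 + 1.42/2.65×10^-6 + 0.696/1.95×10^-6) = 7.188×10^-3 rad.

7.19 mrad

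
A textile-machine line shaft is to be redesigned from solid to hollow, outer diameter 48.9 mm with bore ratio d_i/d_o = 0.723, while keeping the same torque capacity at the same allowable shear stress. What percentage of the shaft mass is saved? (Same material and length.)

Equal τ_max and T ⇒ the solid shaft needs d_s³ = d_o³(1−k⁴), so d_s = 48.9·(1−0.723⁴)^(1/3) = 43.96 mm.
Area ratio A_h/A_s = d_o²(1−k²)/d_s² = (1−k²)/(1−k⁴)^(2/3) = 0.5904.
Mass saving = 1 − 0.5904 = 41.0 %.

41.0 %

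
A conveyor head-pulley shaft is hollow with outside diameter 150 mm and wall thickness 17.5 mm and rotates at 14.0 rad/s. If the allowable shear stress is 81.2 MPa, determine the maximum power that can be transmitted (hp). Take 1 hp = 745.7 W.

J = π(d_o⁴ − d_i⁴)/32 = π(0.150⁴ − 0.115⁴)/32 = 3.253×10^-5 m⁴.
T_max = τ_allow·J/r = 8.12×10^7 × 3.253×10^-5 / 0.0750 = 35220 N·m.
ω = 14.0 rad/s, so P_max = T_max·ω = 4.931×10^5 W.

661 hp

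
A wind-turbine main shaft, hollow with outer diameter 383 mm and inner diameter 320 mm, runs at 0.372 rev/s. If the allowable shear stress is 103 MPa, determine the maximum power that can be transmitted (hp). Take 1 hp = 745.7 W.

1830 hp

J = π(d_o⁴ − d_i⁴)/32 = π(0.383⁴ − 0.320⁴)/32 = 1.083×10^-3 m⁴.
T_max = τ_allow·J/r = 1.03×10^8 × 1.083×10^-3 / 0.192 = 582500 N·m.
ω = 2π·0.372 = 2.337 rad/s, so P_max = T_max·ω = 1.362×10^6 W.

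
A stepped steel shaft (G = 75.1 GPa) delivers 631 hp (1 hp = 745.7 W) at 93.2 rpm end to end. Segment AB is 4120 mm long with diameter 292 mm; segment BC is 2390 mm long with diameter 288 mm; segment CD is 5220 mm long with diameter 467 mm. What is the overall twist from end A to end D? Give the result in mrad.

6.70 mrad

ω = 2π·93.2/60 = 9.760 rad/s, so T = P/ω = 631×745.7 / 9.760 = 48210 N·m.
J_AB = π(0.292)⁴/32 = 7.14×10^-4 m⁴; J_BC = π(0.288)⁴/32 = 6.75×10^-4 m⁴; J_CD = π(0.467)⁴/32 = 4.67×10^-3 m⁴.
θ = (T/G)·Σ L_i/J_i = (48210/75.1×10⁹)·(4.12/7.14×10^-4 + 2.39/6.75×10^-4 + 5.22/4.67×10^-3) = 6.695×10^-3 rad.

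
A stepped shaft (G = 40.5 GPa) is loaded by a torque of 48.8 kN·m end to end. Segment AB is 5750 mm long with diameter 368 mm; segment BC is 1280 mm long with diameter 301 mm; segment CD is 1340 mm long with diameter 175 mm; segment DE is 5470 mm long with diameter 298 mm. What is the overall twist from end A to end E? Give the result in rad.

J_AB = π(0.368)⁴/32 = 1.80×10^-3 m⁴; J_BC = π(0.301)⁴/32 = 8.06×10^-4 m⁴; J_CD = π(0.175)⁴/32 = 9.21×10^-5 m⁴; J_DE = π(0.298)⁴/32 = 7.74×10^-4 m⁴.
θ = (T/G)·Σ L_i/J_i = (48800/40.5×10⁹)·(5.75/1.80×10^-3 + 1.28/8.06×10^-4 + 1.34/9.21×10^-5 + 5.47/7.74×10^-4) = 0.03181 rad.

0.0318 rad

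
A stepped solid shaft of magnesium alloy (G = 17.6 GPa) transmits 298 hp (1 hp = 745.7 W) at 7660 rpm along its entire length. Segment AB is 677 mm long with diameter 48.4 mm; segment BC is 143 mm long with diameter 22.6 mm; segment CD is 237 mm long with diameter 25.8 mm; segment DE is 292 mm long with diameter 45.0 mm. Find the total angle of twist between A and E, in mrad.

205 mrad

ω = 2π·7660/60 = 802.2 rad/s, so T = P/ω = 298×745.7 / 802.2 = 277.0 N·m.
J_AB = π(0.0484)⁴/32 = 5.39×10^-7 m⁴; J_BC = π(0.0226)⁴/32 = 2.56×10^-8 m⁴; J_CD = π(0.0258)⁴/32 = 4.35×10^-8 m⁴; J_DE = π(0.0450)⁴/32 = 4.03×10^-7 m⁴.
θ = (T/G)·Σ L_i/J_i = (277.0/17.6×10⁹)·(0.677/5.39×10^-7 + 0.143/2.56×10^-8 + 0.237/4.35×10^-8 + 0.292/4.03×10^-7) = 0.2048 rad.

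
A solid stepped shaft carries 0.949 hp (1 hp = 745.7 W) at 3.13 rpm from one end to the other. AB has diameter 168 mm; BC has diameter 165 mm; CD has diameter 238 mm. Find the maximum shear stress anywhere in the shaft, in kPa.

ω = 2π·3.13/60 = 0.3278 rad/s, so T = P/ω = 0.949×745.7 / 0.3278 = 2159 N·m.
Under the same torque, τ_max = 16T/(πd³) is largest where d is smallest — segment BC (d = 165 mm).
τ_max = 16·2159/(π·(0.165)³) = 2.448×10^6 Pa.

2450 kPa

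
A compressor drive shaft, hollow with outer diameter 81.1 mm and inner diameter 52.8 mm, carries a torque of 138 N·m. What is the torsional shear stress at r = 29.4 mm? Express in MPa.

J = π(d_o⁴ − d_i⁴)/32 = π(0.0811⁴ − 0.0528⁴)/32 = 3.484×10^-6 m⁴.
Shear stress varies linearly with radius: τ = T·r/J = 138.0 × 0.0294 / 3.484×10^-6 = 1.165×10^6 Pa.

1.16 MPa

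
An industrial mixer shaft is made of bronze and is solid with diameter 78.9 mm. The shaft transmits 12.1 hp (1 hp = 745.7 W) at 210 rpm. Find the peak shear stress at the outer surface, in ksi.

ω = 2π·210/60 = 21.99 rad/s, so T = P/ω = 12.1×745.7 / 21.99 = 410.3 N·m.
J = πd⁴/32 = π(0.0789)⁴/32 = 3.805×10^-6 m⁴.
τ_max = T·r/J = 410.3 × 0.0395 / 3.805×10^-6 = 4.254×10^6 Pa.

0.617 ksi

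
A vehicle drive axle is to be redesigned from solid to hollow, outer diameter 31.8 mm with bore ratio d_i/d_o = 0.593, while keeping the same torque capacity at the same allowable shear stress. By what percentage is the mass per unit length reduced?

29.2 %

Equal τ_max and T ⇒ the solid shaft needs d_s³ = d_o³(1−k⁴), so d_s = 31.8·(1−0.593⁴)^(1/3) = 30.43 mm.
Area ratio A_h/A_s = d_o²(1−k²)/d_s² = (1−k²)/(1−k⁴)^(2/3) = 0.7080.
Mass saving = 1 − 0.7080 = 29.2 %.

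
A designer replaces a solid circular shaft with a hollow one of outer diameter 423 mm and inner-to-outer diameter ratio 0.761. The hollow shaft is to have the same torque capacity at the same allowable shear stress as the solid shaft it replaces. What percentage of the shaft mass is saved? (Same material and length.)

44.7 %

Equal τ_max and T ⇒ the solid shaft needs d_s³ = d_o³(1−k⁴), so d_s = 423·(1−0.761⁴)^(1/3) = 369.1 mm.
Area ratio A_h/A_s = d_o²(1−k²)/d_s² = (1−k²)/(1−k⁴)^(2/3) = 0.5526.
Mass saving = 1 − 0.5526 = 44.7 %.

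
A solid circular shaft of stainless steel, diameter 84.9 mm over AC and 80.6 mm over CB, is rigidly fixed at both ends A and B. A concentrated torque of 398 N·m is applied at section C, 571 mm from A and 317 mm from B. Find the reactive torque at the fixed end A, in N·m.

162 N·m

Compatibility: T_A·a/J_AC = T_B·b/J_CB with T_A + T_B = T₀.
J_AC = 5.10×10^-6 m⁴, J_CB = 4.14×10^-6 m⁴, so T_A = T₀·(J_AC/a)/((J_AC/a)+(J_CB/b)) = 161.6 N·m, T_B = 236.4 N·m.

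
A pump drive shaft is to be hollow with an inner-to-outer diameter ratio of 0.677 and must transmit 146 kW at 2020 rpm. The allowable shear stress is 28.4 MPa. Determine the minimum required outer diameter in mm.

53.9 mm

ω = 2π·2020/60 = 211.5 rad/s, so T = P/ω = 146×10³ / 211.5 = 690.2 N·m.
For a hollow shaft with d_i/d_o = 0.677: τ_max = 16T/(π d_o³ (1−k⁴)), so d_o = [16T/(π τ_allow (1−k⁴))]^(1/3) = [16·690.2/(π·2.84×10^7·0.7899)]^(1/3) = 0.05391 m.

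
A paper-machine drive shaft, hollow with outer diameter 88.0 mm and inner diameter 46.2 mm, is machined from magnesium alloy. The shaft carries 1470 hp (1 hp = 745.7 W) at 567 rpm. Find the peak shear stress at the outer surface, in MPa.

149 MPa

ω = 2π·567/60 = 59.38 rad/s, so T = P/ω = 1470×745.7 / 59.38 = 18460 N·m.
J = π(d_o⁴ − d_i⁴)/32 = π(0.0880⁴ − 0.0462⁴)/32 = 5.440×10^-6 m⁴.
τ_max = T·r/J = 18460 × 0.0440 / 5.440×10^-6 = 1.493×10^8 Pa.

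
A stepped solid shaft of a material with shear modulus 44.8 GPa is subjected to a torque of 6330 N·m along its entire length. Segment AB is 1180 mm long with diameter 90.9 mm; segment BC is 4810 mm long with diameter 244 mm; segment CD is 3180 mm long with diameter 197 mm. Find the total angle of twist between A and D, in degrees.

J_AB = π(0.0909)⁴/32 = 6.70×10^-6 m⁴; J_BC = π(0.244)⁴/32 = 3.48×10^-4 m⁴; J_CD = π(0.197)⁴/32 = 1.48×10^-4 m⁴.
θ = (T/G)·Σ L_i/J_i = (6330/44.8×10⁹)·(1.18/6.70×10^-6 + 4.81/3.48×10^-4 + 3.18/1.48×10^-4) = 0.02987 rad.

1.71°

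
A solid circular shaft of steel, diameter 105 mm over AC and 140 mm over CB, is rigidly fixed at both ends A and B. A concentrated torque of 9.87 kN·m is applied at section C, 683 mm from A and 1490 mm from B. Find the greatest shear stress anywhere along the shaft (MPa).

17.7 MPa

Compatibility: T_A·a/J_AC = T_B·b/J_CB with T_A + T_B = T₀.
J_AC = 1.19×10^-5 m⁴, J_CB = 3.77×10^-5 m⁴, so T_A = T₀·(J_AC/a)/((J_AC/a)+(J_CB/b)) = 4031 N·m, T_B = 5839 N·m.
τ in each portion: τ_AC = 1.77×10^7 Pa, τ_CB = 1.08×10^7 Pa; maximum is in AC.
τ_max = T_AC·r/J = 4031·0.0525/1.19×10^-5 = 1.773×10^7 Pa.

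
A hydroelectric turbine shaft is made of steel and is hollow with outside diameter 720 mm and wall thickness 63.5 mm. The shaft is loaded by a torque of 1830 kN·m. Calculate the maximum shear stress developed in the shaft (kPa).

46300 kPa

J = π(d_o⁴ − d_i⁴)/32 = π(0.720⁴ − 0.593⁴)/32 = 0.01424 m⁴.
τ_max = T·r/J = 1.830e6 × 0.360 / 0.01424 = 4.625×10^7 Pa.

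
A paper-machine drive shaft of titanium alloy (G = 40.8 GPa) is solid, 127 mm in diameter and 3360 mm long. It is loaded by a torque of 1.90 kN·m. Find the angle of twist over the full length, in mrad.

6.13 mrad

J = πd⁴/32 = π(0.127)⁴/32 = 2.554×10^-5 m⁴.
θ = T·L/(G·J) = 1900 × 3.36 / (40.8×10⁹ × 2.554×10^-5) = 6.127×10^-3 rad.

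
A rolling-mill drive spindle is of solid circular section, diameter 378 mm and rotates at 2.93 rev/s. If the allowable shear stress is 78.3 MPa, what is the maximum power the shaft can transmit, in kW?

15300 kW

J = πd⁴/32 = π(0.378)⁴/32 = 2.004×10^-3 m⁴.
T_max = τ_allow·J/r = 7.83×10^7 × 2.004×10^-3 / 0.189 = 830400 N·m.
ω = 2π·2.93 = 18.41 rad/s, so P_max = T_max·ω = 1.529×10^7 W.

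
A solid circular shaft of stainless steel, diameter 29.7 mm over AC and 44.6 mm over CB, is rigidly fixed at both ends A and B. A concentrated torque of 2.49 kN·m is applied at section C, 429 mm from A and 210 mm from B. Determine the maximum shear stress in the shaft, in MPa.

130 MPa

Compatibility: T_A·a/J_AC = T_B·b/J_CB with T_A + T_B = T₀.
J_AC = 7.64×10^-8 m⁴, J_CB = 3.88×10^-7 m⁴, so T_A = T₀·(J_AC/a)/((J_AC/a)+(J_CB/b)) = 218.6 N·m, T_B = 2271 N·m.
τ in each portion: τ_AC = 4.25×10^7 Pa, τ_CB = 1.30×10^8 Pa; maximum is in CB.
τ_max = T_CB·r/J = 2271·0.0223/3.88×10^-7 = 1.304×10^8 Pa.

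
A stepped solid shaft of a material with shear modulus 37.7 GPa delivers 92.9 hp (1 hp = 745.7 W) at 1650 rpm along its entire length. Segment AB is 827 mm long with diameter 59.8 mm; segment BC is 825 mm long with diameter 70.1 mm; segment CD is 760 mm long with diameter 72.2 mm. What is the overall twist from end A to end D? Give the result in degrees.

ω = 2π·1650/60 = 172.8 rad/s, so T = P/ω = 92.9×745.7 / 172.8 = 400.9 N·m.
J_AB = π(0.0598)⁴/32 = 1.26×10^-6 m⁴; J_BC = π(0.0701)⁴/32 = 2.37×10^-6 m⁴; J_CD = π(0.0722)⁴/32 = 2.67×10^-6 m⁴.
θ = (T/G)·Σ L_i/J_i = (400.9/37.7×10⁹)·(0.827/1.26×10^-6 + 0.825/2.37×10^-6 + 0.760/2.67×10^-6) = 0.01374 rad.

0.787°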